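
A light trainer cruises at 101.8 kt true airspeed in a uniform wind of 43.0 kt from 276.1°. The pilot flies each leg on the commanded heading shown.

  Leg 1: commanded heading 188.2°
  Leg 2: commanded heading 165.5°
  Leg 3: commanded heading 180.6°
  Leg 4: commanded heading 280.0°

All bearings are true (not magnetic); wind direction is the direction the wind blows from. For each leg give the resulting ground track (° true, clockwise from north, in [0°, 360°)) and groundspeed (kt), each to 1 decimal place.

Leg 1: track=165.0°, groundspeed=109.0 kt
Leg 2: track=146.5°, groundspeed=123.7 kt
Leg 3: track=158.6°, groundspeed=114.2 kt
Leg 4: track=282.8°, groundspeed=59.0 kt

Leg 1: heading 188.2°; drift -23.2° → track 165.0°, groundspeed 109.0 kt
Leg 2: heading 165.5°; drift -19.0° → track 146.5°, groundspeed 123.7 kt
Leg 3: heading 180.6°; drift -22.0° → track 158.6°, groundspeed 114.2 kt
Leg 4: heading 280.0°; drift +2.8° → track 282.8°, groundspeed 59.0 kt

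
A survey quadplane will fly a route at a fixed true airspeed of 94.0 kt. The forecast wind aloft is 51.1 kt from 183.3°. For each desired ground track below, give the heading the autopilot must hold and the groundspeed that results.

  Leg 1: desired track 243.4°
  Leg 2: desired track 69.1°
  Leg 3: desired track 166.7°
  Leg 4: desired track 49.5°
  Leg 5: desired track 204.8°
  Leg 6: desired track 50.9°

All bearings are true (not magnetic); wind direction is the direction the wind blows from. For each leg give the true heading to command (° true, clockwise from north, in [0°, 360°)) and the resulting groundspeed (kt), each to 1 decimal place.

Leg 1: desired track 243.4°; wind correction -28.1° → command heading 215.3°, groundspeed 57.4 kt
Leg 2: desired track 69.1°; wind correction +29.7° → command heading 98.8°, groundspeed 102.6 kt
Leg 3: desired track 166.7°; wind correction +8.9° → command heading 175.6°, groundspeed 43.9 kt
Leg 4: desired track 49.5°; wind correction +23.1° → command heading 72.6°, groundspeed 121.8 kt
Leg 5: desired track 204.8°; wind correction -11.5° → command heading 193.3°, groundspeed 44.6 kt
Leg 6: desired track 50.9°; wind correction +23.7° → command heading 74.6°, groundspeed 120.6 kt

Leg 1: heading=215.3°, groundspeed=57.4 kt
Leg 2: heading=98.8°, groundspeed=102.6 kt
Leg 3: heading=175.6°, groundspeed=43.9 kt
Leg 4: heading=72.6°, groundspeed=121.8 kt
Leg 5: heading=193.3°, groundspeed=44.6 kt
Leg 6: heading=74.6°, groundspeed=120.6 kt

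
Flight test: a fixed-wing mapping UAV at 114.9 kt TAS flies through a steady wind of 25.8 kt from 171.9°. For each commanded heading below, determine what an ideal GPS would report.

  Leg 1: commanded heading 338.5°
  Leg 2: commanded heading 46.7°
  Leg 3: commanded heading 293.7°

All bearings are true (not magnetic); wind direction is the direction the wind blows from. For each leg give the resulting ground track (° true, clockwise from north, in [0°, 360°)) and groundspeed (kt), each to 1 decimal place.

Leg 1: track=340.9°, groundspeed=140.1 kt
Leg 2: track=37.5°, groundspeed=131.5 kt
Leg 3: track=303.4°, groundspeed=130.4 kt

Leg 1: heading 338.5°; drift +2.4° → track 340.9°, groundspeed 140.1 kt
Leg 2: heading 46.7°; drift -9.2° → track 37.5°, groundspeed 131.5 kt
Leg 3: heading 293.7°; drift +9.7° → track 303.4°, groundspeed 130.4 kt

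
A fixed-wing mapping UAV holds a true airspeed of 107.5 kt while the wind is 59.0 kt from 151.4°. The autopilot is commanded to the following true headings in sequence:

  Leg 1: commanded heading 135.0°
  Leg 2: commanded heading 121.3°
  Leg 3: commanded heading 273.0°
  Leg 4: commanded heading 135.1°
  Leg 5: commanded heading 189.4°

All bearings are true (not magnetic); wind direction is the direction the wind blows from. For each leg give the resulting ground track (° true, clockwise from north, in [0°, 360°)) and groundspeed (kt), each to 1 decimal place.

Leg 1: heading 135.0°; drift -18.1° → track 116.9°, groundspeed 53.6 kt
Leg 2: heading 121.3°; drift -27.7° → track 93.6°, groundspeed 63.7 kt
Leg 3: heading 273.0°; drift +20.0° → track 293.0°, groundspeed 147.3 kt
Leg 4: heading 135.1°; drift -18.0° → track 117.1°, groundspeed 53.5 kt
Leg 5: heading 189.4°; drift +30.8° → track 220.2°, groundspeed 71.0 kt

Leg 1: track=116.9°, groundspeed=53.6 kt
Leg 2: track=93.6°, groundspeed=63.7 kt
Leg 3: track=293.0°, groundspeed=147.3 kt
Leg 4: track=117.1°, groundspeed=53.5 kt
Leg 5: track=220.2°, groundspeed=71.0 kt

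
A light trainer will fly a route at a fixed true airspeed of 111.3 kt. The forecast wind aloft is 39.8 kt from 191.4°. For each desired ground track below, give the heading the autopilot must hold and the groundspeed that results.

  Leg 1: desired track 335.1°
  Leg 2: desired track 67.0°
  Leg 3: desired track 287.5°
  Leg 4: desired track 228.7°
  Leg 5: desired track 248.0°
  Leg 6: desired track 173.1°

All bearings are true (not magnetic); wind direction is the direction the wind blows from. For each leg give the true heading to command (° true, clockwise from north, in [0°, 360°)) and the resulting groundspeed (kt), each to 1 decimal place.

Leg 1: heading=322.9°, groundspeed=140.9 kt
Leg 2: heading=84.2°, groundspeed=128.8 kt
Leg 3: heading=266.7°, groundspeed=108.3 kt
Leg 4: heading=216.2°, groundspeed=77.0 kt
Leg 5: heading=230.6°, groundspeed=84.3 kt
Leg 6: heading=179.5°, groundspeed=72.8 kt

Leg 1: desired track 335.1°; wind correction -12.2° → command heading 322.9°, groundspeed 140.9 kt
Leg 2: desired track 67.0°; wind correction +17.2° → command heading 84.2°, groundspeed 128.8 kt
Leg 3: desired track 287.5°; wind correction -20.8° → command heading 266.7°, groundspeed 108.3 kt
Leg 4: desired track 228.7°; wind correction -12.5° → command heading 216.2°, groundspeed 77.0 kt
Leg 5: desired track 248.0°; wind correction -17.4° → command heading 230.6°, groundspeed 84.3 kt
Leg 6: desired track 173.1°; wind correction +6.4° → command heading 179.5°, groundspeed 72.8 kt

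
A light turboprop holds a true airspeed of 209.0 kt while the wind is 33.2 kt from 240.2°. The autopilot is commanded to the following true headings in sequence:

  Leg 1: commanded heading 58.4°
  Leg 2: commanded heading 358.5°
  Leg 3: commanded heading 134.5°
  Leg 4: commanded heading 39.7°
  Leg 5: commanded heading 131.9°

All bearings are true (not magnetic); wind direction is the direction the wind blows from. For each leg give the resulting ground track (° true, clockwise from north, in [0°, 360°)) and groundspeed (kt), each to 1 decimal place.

Leg 1: track=58.6°, groundspeed=242.2 kt
Leg 2: track=5.9°, groundspeed=226.6 kt
Leg 3: track=126.2°, groundspeed=220.3 kt
Leg 4: track=42.5°, groundspeed=240.4 kt
Leg 5: track=123.7°, groundspeed=221.7 kt

Leg 1: heading 58.4°; drift +0.2° → track 58.6°, groundspeed 242.2 kt
Leg 2: heading 358.5°; drift +7.4° → track 5.9°, groundspeed 226.6 kt
Leg 3: heading 134.5°; drift -8.3° → track 126.2°, groundspeed 220.3 kt
Leg 4: heading 39.7°; drift +2.8° → track 42.5°, groundspeed 240.4 kt
Leg 5: heading 131.9°; drift -8.2° → track 123.7°, groundspeed 221.7 kt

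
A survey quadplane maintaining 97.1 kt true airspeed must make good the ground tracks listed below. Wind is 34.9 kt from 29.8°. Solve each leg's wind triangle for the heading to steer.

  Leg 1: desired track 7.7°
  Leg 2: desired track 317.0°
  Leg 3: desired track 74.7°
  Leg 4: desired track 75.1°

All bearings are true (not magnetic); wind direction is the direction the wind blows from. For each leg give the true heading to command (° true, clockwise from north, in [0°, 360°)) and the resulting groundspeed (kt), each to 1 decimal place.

Leg 1: heading=15.5°, groundspeed=63.9 kt
Leg 2: heading=337.1°, groundspeed=80.9 kt
Leg 3: heading=60.0°, groundspeed=69.2 kt
Leg 4: heading=60.3°, groundspeed=69.3 kt

Leg 1: desired track 7.7°; wind correction +7.8° → command heading 15.5°, groundspeed 63.9 kt
Leg 2: desired track 317.0°; wind correction +20.1° → command heading 337.1°, groundspeed 80.9 kt
Leg 3: desired track 74.7°; wind correction -14.7° → command heading 60.0°, groundspeed 69.2 kt
Leg 4: desired track 75.1°; wind correction -14.8° → command heading 60.3°, groundspeed 69.3 kt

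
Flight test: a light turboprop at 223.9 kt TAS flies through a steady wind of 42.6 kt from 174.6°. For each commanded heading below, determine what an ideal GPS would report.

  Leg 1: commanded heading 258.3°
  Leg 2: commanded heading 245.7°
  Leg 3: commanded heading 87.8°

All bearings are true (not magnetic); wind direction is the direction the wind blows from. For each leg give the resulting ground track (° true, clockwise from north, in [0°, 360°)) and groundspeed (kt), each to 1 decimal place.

Leg 1: heading 258.3°; drift +10.9° → track 269.2°, groundspeed 223.3 kt
Leg 2: heading 245.7°; drift +10.9° → track 256.6°, groundspeed 213.9 kt
Leg 3: heading 87.8°; drift -10.9° → track 76.9°, groundspeed 225.6 kt

Leg 1: track=269.2°, groundspeed=223.3 kt
Leg 2: track=256.6°, groundspeed=213.9 kt
Leg 3: track=76.9°, groundspeed=225.6 kt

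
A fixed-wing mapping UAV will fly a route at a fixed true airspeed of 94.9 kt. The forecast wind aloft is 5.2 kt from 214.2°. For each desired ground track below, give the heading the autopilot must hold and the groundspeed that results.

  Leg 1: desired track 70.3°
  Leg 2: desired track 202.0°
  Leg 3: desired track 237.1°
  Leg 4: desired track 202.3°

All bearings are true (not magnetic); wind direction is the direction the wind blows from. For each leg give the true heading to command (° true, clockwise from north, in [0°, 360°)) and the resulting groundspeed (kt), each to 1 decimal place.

Leg 1: heading=72.2°, groundspeed=99.1 kt
Leg 2: heading=202.7°, groundspeed=89.8 kt
Leg 3: heading=235.9°, groundspeed=90.1 kt
Leg 4: heading=202.9°, groundspeed=89.8 kt

Leg 1: desired track 70.3°; wind correction +1.9° → command heading 72.2°, groundspeed 99.1 kt
Leg 2: desired track 202.0°; wind correction +0.7° → command heading 202.7°, groundspeed 89.8 kt
Leg 3: desired track 237.1°; wind correction -1.2° → command heading 235.9°, groundspeed 90.1 kt
Leg 4: desired track 202.3°; wind correction +0.6° → command heading 202.9°, groundspeed 89.8 kt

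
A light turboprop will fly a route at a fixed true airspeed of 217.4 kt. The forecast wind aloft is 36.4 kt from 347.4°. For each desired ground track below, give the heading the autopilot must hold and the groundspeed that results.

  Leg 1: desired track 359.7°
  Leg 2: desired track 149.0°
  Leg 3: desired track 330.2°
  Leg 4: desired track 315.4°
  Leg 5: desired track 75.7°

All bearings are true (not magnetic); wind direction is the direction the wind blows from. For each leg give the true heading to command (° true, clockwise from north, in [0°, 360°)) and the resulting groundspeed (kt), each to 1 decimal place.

Leg 1: heading=357.7°, groundspeed=181.7 kt
Leg 2: heading=146.0°, groundspeed=251.6 kt
Leg 3: heading=333.0°, groundspeed=182.4 kt
Leg 4: heading=320.5°, groundspeed=185.7 kt
Leg 5: heading=66.1°, groundspeed=213.3 kt

Leg 1: desired track 359.7°; wind correction -2.0° → command heading 357.7°, groundspeed 181.7 kt
Leg 2: desired track 149.0°; wind correction -3.0° → command heading 146.0°, groundspeed 251.6 kt
Leg 3: desired track 330.2°; wind correction +2.8° → command heading 333.0°, groundspeed 182.4 kt
Leg 4: desired track 315.4°; wind correction +5.1° → command heading 320.5°, groundspeed 185.7 kt
Leg 5: desired track 75.7°; wind correction -9.6° → command heading 66.1°, groundspeed 213.3 kt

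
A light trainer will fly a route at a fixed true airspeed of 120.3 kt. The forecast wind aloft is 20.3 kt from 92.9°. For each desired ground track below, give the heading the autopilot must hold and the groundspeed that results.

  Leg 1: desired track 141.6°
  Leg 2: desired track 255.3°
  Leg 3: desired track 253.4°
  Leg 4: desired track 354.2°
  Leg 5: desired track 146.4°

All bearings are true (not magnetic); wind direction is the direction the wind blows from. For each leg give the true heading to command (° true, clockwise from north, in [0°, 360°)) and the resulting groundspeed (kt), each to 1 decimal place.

Leg 1: desired track 141.6°; wind correction -7.3° → command heading 134.3°, groundspeed 105.9 kt
Leg 2: desired track 255.3°; wind correction -2.9° → command heading 252.4°, groundspeed 139.5 kt
Leg 3: desired track 253.4°; wind correction -3.2° → command heading 250.2°, groundspeed 139.2 kt
Leg 4: desired track 354.2°; wind correction +9.6° → command heading 3.8°, groundspeed 121.7 kt
Leg 5: desired track 146.4°; wind correction -7.8° → command heading 138.6°, groundspeed 107.1 kt

Leg 1: heading=134.3°, groundspeed=105.9 kt
Leg 2: heading=252.4°, groundspeed=139.5 kt
Leg 3: heading=250.2°, groundspeed=139.2 kt
Leg 4: heading=3.8°, groundspeed=121.7 kt
Leg 5: heading=138.6°, groundspeed=107.1 kt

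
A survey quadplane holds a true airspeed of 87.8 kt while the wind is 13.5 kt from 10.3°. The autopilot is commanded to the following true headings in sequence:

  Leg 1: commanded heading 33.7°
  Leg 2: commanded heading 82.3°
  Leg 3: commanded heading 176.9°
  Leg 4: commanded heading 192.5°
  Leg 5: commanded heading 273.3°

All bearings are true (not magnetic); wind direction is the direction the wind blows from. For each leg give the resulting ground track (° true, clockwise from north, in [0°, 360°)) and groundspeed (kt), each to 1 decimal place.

Leg 1: track=37.8°, groundspeed=75.6 kt
Leg 2: track=91.0°, groundspeed=84.6 kt
Leg 3: track=178.7°, groundspeed=101.0 kt
Leg 4: track=192.2°, groundspeed=101.3 kt
Leg 5: track=264.8°, groundspeed=90.4 kt

Leg 1: heading 33.7°; drift +4.1° → track 37.8°, groundspeed 75.6 kt
Leg 2: heading 82.3°; drift +8.7° → track 91.0°, groundspeed 84.6 kt
Leg 3: heading 176.9°; drift +1.8° → track 178.7°, groundspeed 101.0 kt
Leg 4: heading 192.5°; drift -0.3° → track 192.2°, groundspeed 101.3 kt
Leg 5: heading 273.3°; drift -8.5° → track 264.8°, groundspeed 90.4 kt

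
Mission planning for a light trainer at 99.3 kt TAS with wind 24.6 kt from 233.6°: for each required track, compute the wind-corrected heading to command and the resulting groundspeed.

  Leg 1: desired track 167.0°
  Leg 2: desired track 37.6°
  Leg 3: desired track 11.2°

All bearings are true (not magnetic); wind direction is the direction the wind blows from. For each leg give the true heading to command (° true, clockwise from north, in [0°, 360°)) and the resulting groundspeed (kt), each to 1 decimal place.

Leg 1: desired track 167.0°; wind correction +13.1° → command heading 180.1°, groundspeed 86.9 kt
Leg 2: desired track 37.6°; wind correction -3.9° → command heading 33.7°, groundspeed 122.7 kt
Leg 3: desired track 11.2°; wind correction -9.6° → command heading 1.6°, groundspeed 116.1 kt

Leg 1: heading=180.1°, groundspeed=86.9 kt
Leg 2: heading=33.7°, groundspeed=122.7 kt
Leg 3: heading=1.6°, groundspeed=116.1 kt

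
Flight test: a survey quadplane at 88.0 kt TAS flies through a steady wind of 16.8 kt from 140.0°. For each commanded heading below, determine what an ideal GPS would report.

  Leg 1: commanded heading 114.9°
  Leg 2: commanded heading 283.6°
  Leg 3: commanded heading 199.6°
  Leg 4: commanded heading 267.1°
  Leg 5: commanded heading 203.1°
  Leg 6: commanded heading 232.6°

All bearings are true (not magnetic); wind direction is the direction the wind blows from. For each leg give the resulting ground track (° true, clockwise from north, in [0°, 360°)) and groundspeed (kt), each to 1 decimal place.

Leg 1: track=109.3°, groundspeed=73.1 kt
Leg 2: track=289.2°, groundspeed=102.0 kt
Leg 3: track=209.9°, groundspeed=80.8 kt
Leg 4: track=274.9°, groundspeed=99.0 kt
Leg 5: track=213.7°, groundspeed=81.8 kt
Leg 6: track=243.3°, groundspeed=90.3 kt

Leg 1: heading 114.9°; drift -5.6° → track 109.3°, groundspeed 73.1 kt
Leg 2: heading 283.6°; drift +5.6° → track 289.2°, groundspeed 102.0 kt
Leg 3: heading 199.6°; drift +10.3° → track 209.9°, groundspeed 80.8 kt
Leg 4: heading 267.1°; drift +7.8° → track 274.9°, groundspeed 99.0 kt
Leg 5: heading 203.1°; drift +10.6° → track 213.7°, groundspeed 81.8 kt
Leg 6: heading 232.6°; drift +10.7° → track 243.3°, groundspeed 90.3 kt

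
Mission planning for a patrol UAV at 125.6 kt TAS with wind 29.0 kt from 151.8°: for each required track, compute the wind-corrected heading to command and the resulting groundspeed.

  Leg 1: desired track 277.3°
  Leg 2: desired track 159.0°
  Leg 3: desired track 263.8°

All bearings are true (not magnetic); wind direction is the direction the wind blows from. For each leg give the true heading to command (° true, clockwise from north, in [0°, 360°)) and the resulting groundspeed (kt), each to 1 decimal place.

Leg 1: heading=266.5°, groundspeed=140.2 kt
Leg 2: heading=157.3°, groundspeed=96.8 kt
Leg 3: heading=251.4°, groundspeed=133.6 kt

Leg 1: desired track 277.3°; wind correction -10.8° → command heading 266.5°, groundspeed 140.2 kt
Leg 2: desired track 159.0°; wind correction -1.7° → command heading 157.3°, groundspeed 96.8 kt
Leg 3: desired track 263.8°; wind correction -12.4° → command heading 251.4°, groundspeed 133.6 kt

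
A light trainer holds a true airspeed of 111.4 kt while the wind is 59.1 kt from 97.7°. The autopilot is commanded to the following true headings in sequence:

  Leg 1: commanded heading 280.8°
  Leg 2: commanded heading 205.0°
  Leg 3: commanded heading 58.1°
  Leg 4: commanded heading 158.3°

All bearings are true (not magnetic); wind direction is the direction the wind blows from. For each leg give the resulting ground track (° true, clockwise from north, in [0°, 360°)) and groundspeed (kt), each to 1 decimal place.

Leg 1: track=279.7°, groundspeed=170.4 kt
Leg 2: track=228.6°, groundspeed=140.8 kt
Leg 3: track=28.3°, groundspeed=75.9 kt
Leg 4: track=190.3°, groundspeed=97.2 kt

Leg 1: heading 280.8°; drift -1.1° → track 279.7°, groundspeed 170.4 kt
Leg 2: heading 205.0°; drift +23.6° → track 228.6°, groundspeed 140.8 kt
Leg 3: heading 58.1°; drift -29.8° → track 28.3°, groundspeed 75.9 kt
Leg 4: heading 158.3°; drift +32.0° → track 190.3°, groundspeed 97.2 kt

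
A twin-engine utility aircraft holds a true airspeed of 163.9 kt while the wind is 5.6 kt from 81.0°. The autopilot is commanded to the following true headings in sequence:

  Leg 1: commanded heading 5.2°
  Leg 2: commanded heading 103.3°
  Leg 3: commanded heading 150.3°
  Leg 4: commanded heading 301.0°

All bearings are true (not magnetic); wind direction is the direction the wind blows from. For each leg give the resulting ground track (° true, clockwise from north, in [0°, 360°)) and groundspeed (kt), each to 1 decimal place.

Leg 1: heading 5.2°; drift -1.9° → track 3.3°, groundspeed 162.6 kt
Leg 2: heading 103.3°; drift +0.8° → track 104.1°, groundspeed 158.7 kt
Leg 3: heading 150.3°; drift +1.9° → track 152.2°, groundspeed 162.0 kt
Leg 4: heading 301.0°; drift -1.2° → track 299.8°, groundspeed 168.2 kt

Leg 1: track=3.3°, groundspeed=162.6 kt
Leg 2: track=104.1°, groundspeed=158.7 kt
Leg 3: track=152.2°, groundspeed=162.0 kt
Leg 4: track=299.8°, groundspeed=168.2 kt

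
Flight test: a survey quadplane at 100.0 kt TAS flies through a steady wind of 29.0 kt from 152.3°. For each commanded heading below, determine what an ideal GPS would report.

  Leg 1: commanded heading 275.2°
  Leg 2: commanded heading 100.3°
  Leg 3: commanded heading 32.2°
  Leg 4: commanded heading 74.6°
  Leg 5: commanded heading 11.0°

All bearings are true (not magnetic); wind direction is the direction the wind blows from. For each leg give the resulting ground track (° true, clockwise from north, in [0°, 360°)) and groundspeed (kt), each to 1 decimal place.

Leg 1: heading 275.2°; drift +11.9° → track 287.1°, groundspeed 118.3 kt
Leg 2: heading 100.3°; drift -15.5° → track 84.8°, groundspeed 85.3 kt
Leg 3: heading 32.2°; drift -12.4° → track 19.8°, groundspeed 117.3 kt
Leg 4: heading 74.6°; drift -16.8° → track 57.8°, groundspeed 98.0 kt
Leg 5: heading 11.0°; drift -8.4° → track 2.6°, groundspeed 124.0 kt

Leg 1: track=287.1°, groundspeed=118.3 kt
Leg 2: track=84.8°, groundspeed=85.3 kt
Leg 3: track=19.8°, groundspeed=117.3 kt
Leg 4: track=57.8°, groundspeed=98.0 kt
Leg 5: track=2.6°, groundspeed=124.0 kt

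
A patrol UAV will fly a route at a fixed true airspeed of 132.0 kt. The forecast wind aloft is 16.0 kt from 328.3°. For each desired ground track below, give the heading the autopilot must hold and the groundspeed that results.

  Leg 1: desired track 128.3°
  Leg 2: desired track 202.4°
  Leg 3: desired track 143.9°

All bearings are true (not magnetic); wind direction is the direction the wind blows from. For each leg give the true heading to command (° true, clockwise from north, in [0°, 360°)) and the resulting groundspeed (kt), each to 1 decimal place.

Leg 1: desired track 128.3°; wind correction -2.4° → command heading 125.9°, groundspeed 146.9 kt
Leg 2: desired track 202.4°; wind correction +5.6° → command heading 208.0°, groundspeed 140.7 kt
Leg 3: desired track 143.9°; wind correction -0.5° → command heading 143.4°, groundspeed 147.9 kt

Leg 1: heading=125.9°, groundspeed=146.9 kt
Leg 2: heading=208.0°, groundspeed=140.7 kt
Leg 3: heading=143.4°, groundspeed=147.9 kt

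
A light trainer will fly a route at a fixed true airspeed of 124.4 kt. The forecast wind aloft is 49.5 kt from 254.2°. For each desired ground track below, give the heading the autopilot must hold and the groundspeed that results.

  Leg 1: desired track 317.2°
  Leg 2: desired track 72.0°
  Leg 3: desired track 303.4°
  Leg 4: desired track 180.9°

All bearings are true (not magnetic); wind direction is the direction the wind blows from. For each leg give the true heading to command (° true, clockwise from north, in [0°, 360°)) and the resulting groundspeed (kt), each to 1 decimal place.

Leg 1: desired track 317.2°; wind correction -20.8° → command heading 296.4°, groundspeed 93.8 kt
Leg 2: desired track 72.0°; wind correction -0.9° → command heading 71.1°, groundspeed 173.8 kt
Leg 3: desired track 303.4°; wind correction -17.5° → command heading 285.9°, groundspeed 86.3 kt
Leg 4: desired track 180.9°; wind correction +22.4° → command heading 203.3°, groundspeed 100.8 kt

Leg 1: heading=296.4°, groundspeed=93.8 kt
Leg 2: heading=71.1°, groundspeed=173.8 kt
Leg 3: heading=285.9°, groundspeed=86.3 kt
Leg 4: heading=203.3°, groundspeed=100.8 kt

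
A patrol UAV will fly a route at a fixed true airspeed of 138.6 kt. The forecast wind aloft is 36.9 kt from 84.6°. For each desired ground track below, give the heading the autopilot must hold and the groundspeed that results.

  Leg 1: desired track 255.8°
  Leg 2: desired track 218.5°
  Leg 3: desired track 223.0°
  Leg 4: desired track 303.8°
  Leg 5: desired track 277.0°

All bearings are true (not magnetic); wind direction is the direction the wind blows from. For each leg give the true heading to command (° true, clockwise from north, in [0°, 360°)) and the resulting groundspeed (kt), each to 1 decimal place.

Leg 1: desired track 255.8°; wind correction -2.3° → command heading 253.5°, groundspeed 175.0 kt
Leg 2: desired track 218.5°; wind correction -11.1° → command heading 207.4°, groundspeed 161.6 kt
Leg 3: desired track 223.0°; wind correction -10.2° → command heading 212.8°, groundspeed 164.0 kt
Leg 4: desired track 303.8°; wind correction +9.7° → command heading 313.5°, groundspeed 165.2 kt
Leg 5: desired track 277.0°; wind correction +3.3° → command heading 280.3°, groundspeed 174.4 kt

Leg 1: heading=253.5°, groundspeed=175.0 kt
Leg 2: heading=207.4°, groundspeed=161.6 kt
Leg 3: heading=212.8°, groundspeed=164.0 kt
Leg 4: heading=313.5°, groundspeed=165.2 kt
Leg 5: heading=280.3°, groundspeed=174.4 kt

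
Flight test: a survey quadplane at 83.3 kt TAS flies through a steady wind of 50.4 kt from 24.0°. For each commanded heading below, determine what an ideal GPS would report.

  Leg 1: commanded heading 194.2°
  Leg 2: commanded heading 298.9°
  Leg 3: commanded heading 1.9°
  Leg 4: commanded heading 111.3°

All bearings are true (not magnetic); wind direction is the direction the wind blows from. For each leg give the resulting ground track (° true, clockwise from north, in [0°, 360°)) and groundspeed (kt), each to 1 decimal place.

Leg 1: heading 194.2°; drift +3.7° → track 197.9°, groundspeed 133.2 kt
Leg 2: heading 298.9°; drift -32.4° → track 266.5°, groundspeed 93.6 kt
Leg 3: heading 1.9°; drift -27.4° → track 334.5°, groundspeed 41.2 kt
Leg 4: heading 111.3°; drift +31.9° → track 143.2°, groundspeed 95.3 kt

Leg 1: track=197.9°, groundspeed=133.2 kt
Leg 2: track=266.5°, groundspeed=93.6 kt
Leg 3: track=334.5°, groundspeed=41.2 kt
Leg 4: track=143.2°, groundspeed=95.3 kt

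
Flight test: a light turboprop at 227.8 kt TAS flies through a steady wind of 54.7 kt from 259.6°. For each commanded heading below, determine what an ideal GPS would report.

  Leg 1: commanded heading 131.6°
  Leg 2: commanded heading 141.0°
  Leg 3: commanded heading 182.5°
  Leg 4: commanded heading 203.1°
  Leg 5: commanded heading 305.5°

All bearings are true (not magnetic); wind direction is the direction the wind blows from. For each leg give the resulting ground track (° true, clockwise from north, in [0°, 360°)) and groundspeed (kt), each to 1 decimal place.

Leg 1: track=122.2°, groundspeed=265.0 kt
Leg 2: track=130.3°, groundspeed=258.5 kt
Leg 3: track=168.6°, groundspeed=222.1 kt
Leg 4: track=190.1°, groundspeed=202.8 kt
Leg 5: track=317.2°, groundspeed=193.8 kt

Leg 1: heading 131.6°; drift -9.4° → track 122.2°, groundspeed 265.0 kt
Leg 2: heading 141.0°; drift -10.7° → track 130.3°, groundspeed 258.5 kt
Leg 3: heading 182.5°; drift -13.9° → track 168.6°, groundspeed 222.1 kt
Leg 4: heading 203.1°; drift -13.0° → track 190.1°, groundspeed 202.8 kt
Leg 5: heading 305.5°; drift +11.7° → track 317.2°, groundspeed 193.8 kt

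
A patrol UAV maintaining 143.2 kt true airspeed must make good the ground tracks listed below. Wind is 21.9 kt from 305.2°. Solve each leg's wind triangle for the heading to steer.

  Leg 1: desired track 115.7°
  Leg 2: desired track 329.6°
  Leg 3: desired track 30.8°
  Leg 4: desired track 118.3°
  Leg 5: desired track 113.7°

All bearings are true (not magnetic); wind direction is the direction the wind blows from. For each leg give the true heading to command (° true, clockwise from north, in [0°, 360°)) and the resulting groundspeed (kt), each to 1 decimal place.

Leg 1: desired track 115.7°; wind correction -1.4° → command heading 114.3°, groundspeed 164.8 kt
Leg 2: desired track 329.6°; wind correction -3.6° → command heading 326.0°, groundspeed 123.0 kt
Leg 3: desired track 30.8°; wind correction -8.8° → command heading 22.0°, groundspeed 139.8 kt
Leg 4: desired track 118.3°; wind correction -1.1° → command heading 117.2°, groundspeed 164.9 kt
Leg 5: desired track 113.7°; wind correction -1.7° → command heading 112.0°, groundspeed 164.6 kt

Leg 1: heading=114.3°, groundspeed=164.8 kt
Leg 2: heading=326.0°, groundspeed=123.0 kt
Leg 3: heading=22.0°, groundspeed=139.8 kt
Leg 4: heading=117.2°, groundspeed=164.9 kt
Leg 5: heading=112.0°, groundspeed=164.6 kt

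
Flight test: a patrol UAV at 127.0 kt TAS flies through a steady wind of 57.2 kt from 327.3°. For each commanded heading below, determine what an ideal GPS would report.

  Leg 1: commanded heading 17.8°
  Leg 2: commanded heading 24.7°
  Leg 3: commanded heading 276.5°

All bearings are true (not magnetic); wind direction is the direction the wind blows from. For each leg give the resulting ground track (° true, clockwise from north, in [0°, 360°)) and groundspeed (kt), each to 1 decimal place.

Leg 1: track=43.8°, groundspeed=100.8 kt
Leg 2: track=51.3°, groundspeed=107.6 kt
Leg 3: track=250.5°, groundspeed=101.1 kt

Leg 1: heading 17.8°; drift +26.0° → track 43.8°, groundspeed 100.8 kt
Leg 2: heading 24.7°; drift +26.6° → track 51.3°, groundspeed 107.6 kt
Leg 3: heading 276.5°; drift -26.0° → track 250.5°, groundspeed 101.1 kt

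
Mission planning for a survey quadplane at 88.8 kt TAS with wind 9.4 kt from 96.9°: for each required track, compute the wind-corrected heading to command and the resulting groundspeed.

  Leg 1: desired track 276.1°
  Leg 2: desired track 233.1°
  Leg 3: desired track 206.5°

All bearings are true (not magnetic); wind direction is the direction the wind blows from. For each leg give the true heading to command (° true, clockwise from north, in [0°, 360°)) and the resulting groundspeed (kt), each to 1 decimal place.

Leg 1: desired track 276.1°; wind correction -0.1° → command heading 276.0°, groundspeed 98.2 kt
Leg 2: desired track 233.1°; wind correction -4.2° → command heading 228.9°, groundspeed 95.3 kt
Leg 3: desired track 206.5°; wind correction -5.7° → command heading 200.8°, groundspeed 91.5 kt

Leg 1: heading=276.0°, groundspeed=98.2 kt
Leg 2: heading=228.9°, groundspeed=95.3 kt
Leg 3: heading=200.8°, groundspeed=91.5 kt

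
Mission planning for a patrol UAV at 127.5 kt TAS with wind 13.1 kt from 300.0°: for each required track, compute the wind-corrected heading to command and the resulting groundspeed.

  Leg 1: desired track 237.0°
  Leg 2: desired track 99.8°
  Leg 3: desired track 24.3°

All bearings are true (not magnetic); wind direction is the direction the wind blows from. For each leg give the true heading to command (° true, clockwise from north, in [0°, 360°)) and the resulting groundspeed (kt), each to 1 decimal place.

Leg 1: heading=242.3°, groundspeed=121.0 kt
Leg 2: heading=97.8°, groundspeed=139.7 kt
Leg 3: heading=18.4°, groundspeed=125.5 kt

Leg 1: desired track 237.0°; wind correction +5.3° → command heading 242.3°, groundspeed 121.0 kt
Leg 2: desired track 99.8°; wind correction -2.0° → command heading 97.8°, groundspeed 139.7 kt
Leg 3: desired track 24.3°; wind correction -5.9° → command heading 18.4°, groundspeed 125.5 kt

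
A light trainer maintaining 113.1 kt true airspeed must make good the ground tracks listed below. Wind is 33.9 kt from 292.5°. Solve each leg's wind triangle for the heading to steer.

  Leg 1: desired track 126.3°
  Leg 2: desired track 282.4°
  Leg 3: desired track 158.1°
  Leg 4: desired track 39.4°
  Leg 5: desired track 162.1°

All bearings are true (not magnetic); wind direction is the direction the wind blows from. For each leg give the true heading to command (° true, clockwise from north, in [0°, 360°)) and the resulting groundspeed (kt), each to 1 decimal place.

Leg 1: heading=130.4°, groundspeed=145.7 kt
Leg 2: heading=285.4°, groundspeed=79.6 kt
Leg 3: heading=170.5°, groundspeed=134.2 kt
Leg 4: heading=22.7°, groundspeed=118.2 kt
Leg 5: heading=175.3°, groundspeed=132.1 kt

Leg 1: desired track 126.3°; wind correction +4.1° → command heading 130.4°, groundspeed 145.7 kt
Leg 2: desired track 282.4°; wind correction +3.0° → command heading 285.4°, groundspeed 79.6 kt
Leg 3: desired track 158.1°; wind correction +12.4° → command heading 170.5°, groundspeed 134.2 kt
Leg 4: desired track 39.4°; wind correction -16.7° → command heading 22.7°, groundspeed 118.2 kt
Leg 5: desired track 162.1°; wind correction +13.2° → command heading 175.3°, groundspeed 132.1 kt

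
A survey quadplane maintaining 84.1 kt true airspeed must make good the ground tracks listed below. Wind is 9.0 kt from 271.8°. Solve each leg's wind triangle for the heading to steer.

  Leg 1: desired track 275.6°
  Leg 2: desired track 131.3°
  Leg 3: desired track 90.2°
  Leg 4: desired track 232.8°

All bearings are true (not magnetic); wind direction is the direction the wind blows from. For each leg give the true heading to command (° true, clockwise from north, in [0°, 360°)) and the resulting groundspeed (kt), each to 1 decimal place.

Leg 1: heading=275.2°, groundspeed=75.1 kt
Leg 2: heading=135.2°, groundspeed=90.8 kt
Leg 3: heading=90.0°, groundspeed=93.1 kt
Leg 4: heading=236.7°, groundspeed=76.9 kt

Leg 1: desired track 275.6°; wind correction -0.4° → command heading 275.2°, groundspeed 75.1 kt
Leg 2: desired track 131.3°; wind correction +3.9° → command heading 135.2°, groundspeed 90.8 kt
Leg 3: desired track 90.2°; wind correction -0.2° → command heading 90.0°, groundspeed 93.1 kt
Leg 4: desired track 232.8°; wind correction +3.9° → command heading 236.7°, groundspeed 76.9 kt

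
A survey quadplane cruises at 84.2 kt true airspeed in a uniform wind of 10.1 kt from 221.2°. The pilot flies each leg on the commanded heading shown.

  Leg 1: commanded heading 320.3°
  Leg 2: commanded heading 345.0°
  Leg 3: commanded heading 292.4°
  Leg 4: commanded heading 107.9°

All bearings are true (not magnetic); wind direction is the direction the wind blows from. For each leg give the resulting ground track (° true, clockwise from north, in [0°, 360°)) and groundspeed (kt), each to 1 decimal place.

Leg 1: track=326.9°, groundspeed=86.4 kt
Leg 2: track=350.3°, groundspeed=90.2 kt
Leg 3: track=299.1°, groundspeed=81.5 kt
Leg 4: track=101.9°, groundspeed=88.7 kt

Leg 1: heading 320.3°; drift +6.6° → track 326.9°, groundspeed 86.4 kt
Leg 2: heading 345.0°; drift +5.3° → track 350.3°, groundspeed 90.2 kt
Leg 3: heading 292.4°; drift +6.7° → track 299.1°, groundspeed 81.5 kt
Leg 4: heading 107.9°; drift -6.0° → track 101.9°, groundspeed 88.7 kt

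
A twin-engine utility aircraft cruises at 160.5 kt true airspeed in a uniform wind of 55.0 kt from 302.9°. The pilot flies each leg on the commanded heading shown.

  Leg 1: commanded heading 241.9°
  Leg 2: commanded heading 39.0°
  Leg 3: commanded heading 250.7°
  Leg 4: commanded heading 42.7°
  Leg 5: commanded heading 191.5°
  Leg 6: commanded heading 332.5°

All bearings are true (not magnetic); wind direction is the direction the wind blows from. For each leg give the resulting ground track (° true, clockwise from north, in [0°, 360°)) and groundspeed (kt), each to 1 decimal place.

Leg 1: heading 241.9°; drift -19.8° → track 222.1°, groundspeed 142.2 kt
Leg 2: heading 39.0°; drift +18.2° → track 57.2°, groundspeed 175.1 kt
Leg 3: heading 250.7°; drift -18.9° → track 231.8°, groundspeed 134.0 kt
Leg 4: heading 42.7°; drift +17.7° → track 60.4°, groundspeed 178.3 kt
Leg 5: heading 191.5°; drift -15.8° → track 175.7°, groundspeed 187.7 kt
Leg 6: heading 332.5°; drift +13.6° → track 346.1°, groundspeed 115.9 kt

Leg 1: track=222.1°, groundspeed=142.2 kt
Leg 2: track=57.2°, groundspeed=175.1 kt
Leg 3: track=231.8°, groundspeed=134.0 kt
Leg 4: track=60.4°, groundspeed=178.3 kt
Leg 5: track=175.7°, groundspeed=187.7 kt
Leg 6: track=346.1°, groundspeed=115.9 kt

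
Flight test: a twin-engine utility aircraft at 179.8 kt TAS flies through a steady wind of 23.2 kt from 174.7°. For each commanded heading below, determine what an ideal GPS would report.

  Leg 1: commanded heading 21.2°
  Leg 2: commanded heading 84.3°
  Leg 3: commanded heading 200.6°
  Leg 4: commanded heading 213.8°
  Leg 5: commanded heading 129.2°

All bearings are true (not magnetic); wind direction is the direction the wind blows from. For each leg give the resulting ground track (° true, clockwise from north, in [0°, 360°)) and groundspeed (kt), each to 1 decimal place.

Leg 1: track=18.2°, groundspeed=200.8 kt
Leg 2: track=77.0°, groundspeed=181.5 kt
Leg 3: track=204.2°, groundspeed=159.3 kt
Leg 4: track=219.0°, groundspeed=162.5 kt
Leg 5: track=123.4°, groundspeed=164.4 kt

Leg 1: heading 21.2°; drift -3.0° → track 18.2°, groundspeed 200.8 kt
Leg 2: heading 84.3°; drift -7.3° → track 77.0°, groundspeed 181.5 kt
Leg 3: heading 200.6°; drift +3.6° → track 204.2°, groundspeed 159.3 kt
Leg 4: heading 213.8°; drift +5.2° → track 219.0°, groundspeed 162.5 kt
Leg 5: heading 129.2°; drift -5.8° → track 123.4°, groundspeed 164.4 kt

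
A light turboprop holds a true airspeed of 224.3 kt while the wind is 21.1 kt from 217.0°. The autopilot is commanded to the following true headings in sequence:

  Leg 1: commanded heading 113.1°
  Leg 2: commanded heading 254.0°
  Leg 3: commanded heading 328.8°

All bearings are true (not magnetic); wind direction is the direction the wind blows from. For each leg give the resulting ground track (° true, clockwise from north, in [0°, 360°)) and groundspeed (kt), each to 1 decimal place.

Leg 1: heading 113.1°; drift -5.1° → track 108.0°, groundspeed 230.3 kt
Leg 2: heading 254.0°; drift +3.5° → track 257.5°, groundspeed 207.8 kt
Leg 3: heading 328.8°; drift +4.8° → track 333.6°, groundspeed 233.0 kt

Leg 1: track=108.0°, groundspeed=230.3 kt
Leg 2: track=257.5°, groundspeed=207.8 kt
Leg 3: track=333.6°, groundspeed=233.0 kt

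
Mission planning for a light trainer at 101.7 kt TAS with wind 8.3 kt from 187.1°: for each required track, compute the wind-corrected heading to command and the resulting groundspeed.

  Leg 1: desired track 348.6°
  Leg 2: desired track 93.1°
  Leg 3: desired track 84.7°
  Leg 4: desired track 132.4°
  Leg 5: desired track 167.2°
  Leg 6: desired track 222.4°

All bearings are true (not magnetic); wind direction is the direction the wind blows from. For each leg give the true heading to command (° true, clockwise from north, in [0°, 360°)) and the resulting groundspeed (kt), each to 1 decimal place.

Leg 1: heading=347.1°, groundspeed=109.5 kt
Leg 2: heading=97.8°, groundspeed=101.9 kt
Leg 3: heading=89.3°, groundspeed=103.2 kt
Leg 4: heading=136.2°, groundspeed=96.7 kt
Leg 5: heading=168.8°, groundspeed=93.9 kt
Leg 6: heading=219.7°, groundspeed=94.8 kt

Leg 1: desired track 348.6°; wind correction -1.5° → command heading 347.1°, groundspeed 109.5 kt
Leg 2: desired track 93.1°; wind correction +4.7° → command heading 97.8°, groundspeed 101.9 kt
Leg 3: desired track 84.7°; wind correction +4.6° → command heading 89.3°, groundspeed 103.2 kt
Leg 4: desired track 132.4°; wind correction +3.8° → command heading 136.2°, groundspeed 96.7 kt
Leg 5: desired track 167.2°; wind correction +1.6° → command heading 168.8°, groundspeed 93.9 kt
Leg 6: desired track 222.4°; wind correction -2.7° → command heading 219.7°, groundspeed 94.8 kt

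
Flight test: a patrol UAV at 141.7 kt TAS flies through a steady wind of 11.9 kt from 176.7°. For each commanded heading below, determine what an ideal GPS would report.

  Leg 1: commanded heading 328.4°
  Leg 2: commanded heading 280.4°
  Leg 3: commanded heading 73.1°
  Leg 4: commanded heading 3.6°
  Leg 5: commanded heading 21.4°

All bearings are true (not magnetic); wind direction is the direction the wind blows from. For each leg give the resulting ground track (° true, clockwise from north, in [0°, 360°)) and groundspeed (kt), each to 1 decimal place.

Leg 1: heading 328.4°; drift +2.1° → track 330.5°, groundspeed 152.3 kt
Leg 2: heading 280.4°; drift +4.6° → track 285.0°, groundspeed 145.0 kt
Leg 3: heading 73.1°; drift -4.6° → track 68.5°, groundspeed 145.0 kt
Leg 4: heading 3.6°; drift -0.5° → track 3.1°, groundspeed 153.5 kt
Leg 5: heading 21.4°; drift -1.9° → track 19.5°, groundspeed 152.6 kt

Leg 1: track=330.5°, groundspeed=152.3 kt
Leg 2: track=285.0°, groundspeed=145.0 kt
Leg 3: track=68.5°, groundspeed=145.0 kt
Leg 4: track=3.1°, groundspeed=153.5 kt
Leg 5: track=19.5°, groundspeed=152.6 kt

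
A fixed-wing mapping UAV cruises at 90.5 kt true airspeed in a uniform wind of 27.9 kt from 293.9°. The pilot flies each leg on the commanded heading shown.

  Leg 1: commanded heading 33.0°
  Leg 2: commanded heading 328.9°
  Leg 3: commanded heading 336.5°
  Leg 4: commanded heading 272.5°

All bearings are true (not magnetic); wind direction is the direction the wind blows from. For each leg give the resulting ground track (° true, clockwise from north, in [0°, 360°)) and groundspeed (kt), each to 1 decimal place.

Leg 1: heading 33.0°; drift +16.2° → track 49.2°, groundspeed 98.8 kt
Leg 2: heading 328.9°; drift +13.3° → track 342.2°, groundspeed 69.5 kt
Leg 3: heading 336.5°; drift +15.1° → track 351.6°, groundspeed 72.5 kt
Leg 4: heading 272.5°; drift -9.0° → track 263.5°, groundspeed 65.3 kt

Leg 1: track=49.2°, groundspeed=98.8 kt
Leg 2: track=342.2°, groundspeed=69.5 kt
Leg 3: track=351.6°, groundspeed=72.5 kt
Leg 4: track=263.5°, groundspeed=65.3 kt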